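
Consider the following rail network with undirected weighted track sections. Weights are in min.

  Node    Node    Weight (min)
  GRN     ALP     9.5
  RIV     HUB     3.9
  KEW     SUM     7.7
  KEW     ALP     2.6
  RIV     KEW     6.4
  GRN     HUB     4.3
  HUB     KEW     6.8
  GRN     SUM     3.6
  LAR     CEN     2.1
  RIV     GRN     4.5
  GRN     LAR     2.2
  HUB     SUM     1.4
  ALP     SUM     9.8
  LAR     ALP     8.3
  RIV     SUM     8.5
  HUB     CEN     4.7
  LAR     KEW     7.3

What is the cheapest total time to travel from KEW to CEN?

Shortest distances from KEW:
KEW: 0
ALP: 2.6  (via KEW)
RIV: 6.4  (via KEW)
HUB: 6.8  (via KEW)
LAR: 7.3  (via KEW)
SUM: 7.7  (via KEW)
CEN: 9.4  (via LAR)
Shortest route: KEW → LAR → CEN = 9.4 min.

9.4 min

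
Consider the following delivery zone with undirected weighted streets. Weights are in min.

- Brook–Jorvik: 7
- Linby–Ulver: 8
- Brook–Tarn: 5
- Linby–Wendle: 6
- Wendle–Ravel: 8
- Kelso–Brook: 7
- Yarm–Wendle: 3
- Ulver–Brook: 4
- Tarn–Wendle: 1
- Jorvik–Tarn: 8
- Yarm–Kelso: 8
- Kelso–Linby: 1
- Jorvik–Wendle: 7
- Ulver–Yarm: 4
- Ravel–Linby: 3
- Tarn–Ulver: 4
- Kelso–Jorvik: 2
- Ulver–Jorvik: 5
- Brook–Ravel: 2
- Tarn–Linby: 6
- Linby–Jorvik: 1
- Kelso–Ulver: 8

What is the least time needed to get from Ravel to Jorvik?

Compare a few routes:
Ravel - Linby - Kelso - Jorvik: 3+1+2 = 6
Ravel - Brook - Jorvik: 2+7 = 9
Ravel - Linby - Jorvik: 3+1 = 4
The minimum is 4 min via Ravel - Linby - Jorvik.

4 min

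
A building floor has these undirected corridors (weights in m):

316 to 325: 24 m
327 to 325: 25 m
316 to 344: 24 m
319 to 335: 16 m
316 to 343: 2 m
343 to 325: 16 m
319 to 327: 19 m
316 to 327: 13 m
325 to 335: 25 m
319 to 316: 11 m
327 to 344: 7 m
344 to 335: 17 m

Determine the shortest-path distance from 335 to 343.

29 m

Running Dijkstra from 335:
335: 0
319: 16  (via 335)
344: 17  (via 335)
327: 24  (via 344)
325: 25  (via 335)
316: 27  (via 319)
343: 29  (via 316)
Shortest route: 335 → 319 → 316 → 343 = 29 m.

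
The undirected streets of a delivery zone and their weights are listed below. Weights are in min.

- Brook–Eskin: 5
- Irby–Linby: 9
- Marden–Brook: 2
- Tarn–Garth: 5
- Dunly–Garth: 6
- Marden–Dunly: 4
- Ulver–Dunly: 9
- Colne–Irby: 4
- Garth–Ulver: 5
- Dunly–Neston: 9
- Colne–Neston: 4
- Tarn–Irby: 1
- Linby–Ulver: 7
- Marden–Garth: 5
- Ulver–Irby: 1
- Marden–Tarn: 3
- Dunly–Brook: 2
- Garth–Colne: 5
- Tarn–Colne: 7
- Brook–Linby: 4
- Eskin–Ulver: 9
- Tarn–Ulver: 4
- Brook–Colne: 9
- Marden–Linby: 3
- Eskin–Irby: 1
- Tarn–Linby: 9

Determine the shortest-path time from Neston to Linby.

Shortest distances from Neston:
Neston: 0
Colne: 4  (via Neston)
Irby: 8  (via Colne)
Ulver: 9  (via Irby)
Tarn: 9  (via Irby)
Eskin: 9  (via Irby)
Dunly: 9  (via Neston)
Garth: 9  (via Colne)
Brook: 11  (via Dunly)
Marden: 12  (via Tarn)
Linby: 15  (via Brook)
Shortest route: Neston–Dunly–Brook–Linby = 15 min.

15 min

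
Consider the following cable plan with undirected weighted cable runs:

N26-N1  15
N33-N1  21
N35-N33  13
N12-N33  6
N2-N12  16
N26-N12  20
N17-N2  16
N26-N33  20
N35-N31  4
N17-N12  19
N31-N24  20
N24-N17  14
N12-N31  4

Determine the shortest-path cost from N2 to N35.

Compare a few routes:
N2 → N12 → N31 → N35: 16+4+4 = 24
N2 → N12 → N33 → N35: 16+6+13 = 35
N2 → N17 → N12 → N31 → N35: 16+19+4+4 = 43
The minimum is 24 via N2 → N12 → N31 → N35.

24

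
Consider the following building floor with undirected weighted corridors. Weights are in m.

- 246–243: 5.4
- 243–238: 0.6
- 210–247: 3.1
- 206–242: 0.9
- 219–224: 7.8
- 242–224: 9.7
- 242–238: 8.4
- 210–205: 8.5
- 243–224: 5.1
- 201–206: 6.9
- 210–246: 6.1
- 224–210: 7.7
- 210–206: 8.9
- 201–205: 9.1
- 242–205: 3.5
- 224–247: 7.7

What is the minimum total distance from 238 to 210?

Compare a few routes:
238 - 243 - 224 - 247 - 210: 0.6+5.1+7.7+3.1 = 16.5
238 - 242 - 206 - 210: 8.4+0.9+8.9 = 18.2
238 - 243 - 224 - 210: 0.6+5.1+7.7 = 13.4
238 - 243 - 246 - 210: 0.6+5.4+6.1 = 12.1
Cheapest is 238 - 243 - 246 - 210 at 12.1 m.

12.1 m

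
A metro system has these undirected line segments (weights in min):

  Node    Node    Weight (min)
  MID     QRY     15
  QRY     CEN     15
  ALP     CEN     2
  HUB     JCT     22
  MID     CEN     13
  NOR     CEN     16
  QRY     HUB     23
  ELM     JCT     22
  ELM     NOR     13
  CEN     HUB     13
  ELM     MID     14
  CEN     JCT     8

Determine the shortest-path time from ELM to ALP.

Running Dijkstra from ELM:
ELM: 0
NOR: 13  (via ELM)
MID: 14  (via ELM)
JCT: 22  (via ELM)
CEN: 27  (via MID)
ALP: 29  (via CEN)
Shortest route: ELM–MID–CEN–ALP = 29 min.

29 min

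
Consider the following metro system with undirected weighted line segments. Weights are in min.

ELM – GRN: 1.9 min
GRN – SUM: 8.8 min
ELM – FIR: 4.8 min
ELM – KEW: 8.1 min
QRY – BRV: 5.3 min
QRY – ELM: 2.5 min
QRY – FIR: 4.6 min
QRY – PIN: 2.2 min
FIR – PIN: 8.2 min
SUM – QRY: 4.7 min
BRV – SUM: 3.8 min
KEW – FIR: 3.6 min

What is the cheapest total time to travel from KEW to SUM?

Candidate routes:
KEW–ELM–QRY–SUM: 8.1+2.5+4.7 = 15.3
KEW–FIR–ELM–QRY–SUM: 3.6+4.8+2.5+4.7 = 15.6
KEW–FIR–QRY–SUM: 3.6+4.6+4.7 = 12.9
The minimum is 12.9 min via KEW–FIR–QRY–SUM.

12.9 min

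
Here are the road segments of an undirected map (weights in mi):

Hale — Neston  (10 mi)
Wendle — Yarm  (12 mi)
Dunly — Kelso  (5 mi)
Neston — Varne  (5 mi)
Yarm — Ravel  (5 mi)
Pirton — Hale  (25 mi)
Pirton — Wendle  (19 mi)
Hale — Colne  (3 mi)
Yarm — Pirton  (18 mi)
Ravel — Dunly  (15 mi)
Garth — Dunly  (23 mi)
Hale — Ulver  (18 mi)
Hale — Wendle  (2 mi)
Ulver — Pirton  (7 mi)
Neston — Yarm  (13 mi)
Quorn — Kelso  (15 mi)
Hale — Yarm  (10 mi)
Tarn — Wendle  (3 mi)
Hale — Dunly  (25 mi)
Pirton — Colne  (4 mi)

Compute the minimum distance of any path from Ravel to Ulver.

29 mi

Candidate routes:
Ravel - Yarm - Pirton - Ulver: 5+18+7 = 30
Ravel - Yarm - Wendle - Hale - Colne - Pirton - Ulver: 5+12+2+3+4+7 = 33
Ravel - Yarm - Hale - Colne - Pirton - Ulver: 5+10+3+4+7 = 29
The minimum is 29 mi via Ravel - Yarm - Hale - Colne - Pirton - Ulver.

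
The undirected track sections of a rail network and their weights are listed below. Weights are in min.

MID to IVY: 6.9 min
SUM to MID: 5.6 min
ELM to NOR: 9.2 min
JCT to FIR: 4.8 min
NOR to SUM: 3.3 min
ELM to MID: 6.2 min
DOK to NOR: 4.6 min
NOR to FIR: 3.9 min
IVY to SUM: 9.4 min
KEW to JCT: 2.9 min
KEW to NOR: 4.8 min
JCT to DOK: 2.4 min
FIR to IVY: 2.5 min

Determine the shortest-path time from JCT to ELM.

Shortest distances from JCT:
JCT: 0
DOK: 2.4  (via JCT)
KEW: 2.9  (via JCT)
FIR: 4.8  (via JCT)
NOR: 7  (via DOK)
IVY: 7.3  (via FIR)
SUM: 10.3  (via NOR)
MID: 14.2  (via IVY)
ELM: 16.2  (via NOR)
Shortest route: JCT–DOK–NOR–ELM = 16.2 min.

16.2 min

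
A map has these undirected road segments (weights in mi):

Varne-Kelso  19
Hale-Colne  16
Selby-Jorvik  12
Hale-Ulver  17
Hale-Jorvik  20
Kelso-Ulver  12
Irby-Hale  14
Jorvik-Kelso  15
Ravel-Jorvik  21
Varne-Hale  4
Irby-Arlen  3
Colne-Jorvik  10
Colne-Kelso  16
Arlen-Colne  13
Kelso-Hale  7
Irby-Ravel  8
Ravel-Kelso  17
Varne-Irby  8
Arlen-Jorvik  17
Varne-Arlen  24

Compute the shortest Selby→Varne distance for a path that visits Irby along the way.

Best Selby to Irby: Selby–Jorvik–Arlen–Irby costing 32
Best Irby to Varne: Irby–Varne costing 8
Total via Irby: 32 + 8 = 40 mi.

40 mi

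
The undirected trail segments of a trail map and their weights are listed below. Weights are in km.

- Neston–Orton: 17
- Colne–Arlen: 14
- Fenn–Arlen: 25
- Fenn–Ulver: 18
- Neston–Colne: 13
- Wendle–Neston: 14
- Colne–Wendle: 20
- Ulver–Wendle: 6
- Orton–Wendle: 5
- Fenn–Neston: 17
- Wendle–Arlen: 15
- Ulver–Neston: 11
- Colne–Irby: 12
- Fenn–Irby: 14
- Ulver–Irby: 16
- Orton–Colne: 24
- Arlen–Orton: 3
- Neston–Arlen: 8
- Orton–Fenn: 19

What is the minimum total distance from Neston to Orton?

Settle nodes by increasing distance from Neston:
Neston: 0
Arlen: 8  (via Neston)
Orton: 11  (via Arlen)
Shortest route: Neston–Arlen–Orton = 11 km.

11 km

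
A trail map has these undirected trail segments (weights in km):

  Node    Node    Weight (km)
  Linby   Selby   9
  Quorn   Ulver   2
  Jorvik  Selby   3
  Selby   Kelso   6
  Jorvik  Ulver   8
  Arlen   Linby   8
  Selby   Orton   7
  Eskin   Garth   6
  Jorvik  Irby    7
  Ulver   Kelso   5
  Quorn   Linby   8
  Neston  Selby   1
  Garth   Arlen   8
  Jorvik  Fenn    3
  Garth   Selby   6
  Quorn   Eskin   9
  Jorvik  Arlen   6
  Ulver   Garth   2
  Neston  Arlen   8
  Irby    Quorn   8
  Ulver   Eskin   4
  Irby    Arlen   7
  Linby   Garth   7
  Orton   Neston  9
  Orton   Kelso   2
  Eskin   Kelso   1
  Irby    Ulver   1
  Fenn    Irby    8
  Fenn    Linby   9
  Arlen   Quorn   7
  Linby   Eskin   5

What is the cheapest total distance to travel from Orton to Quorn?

Running Dijkstra from Orton:
Orton: 0
Kelso: 2  (via Orton)
Eskin: 3  (via Kelso)
Ulver: 7  (via Kelso)
Selby: 7  (via Orton)
Neston: 8  (via Selby)
Linby: 8  (via Eskin)
Irby: 8  (via Ulver)
Garth: 9  (via Eskin)
Quorn: 9  (via Ulver)
Shortest route: Orton → Kelso → Ulver → Quorn = 9 km.

9 km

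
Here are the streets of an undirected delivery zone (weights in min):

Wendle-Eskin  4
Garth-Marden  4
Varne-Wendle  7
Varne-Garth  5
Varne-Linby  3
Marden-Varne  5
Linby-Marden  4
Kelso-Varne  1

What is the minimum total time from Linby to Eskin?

14 min

Candidate routes:
Linby–Marden–Varne–Wendle–Eskin: 4+5+7+4 = 20
Linby–Varne–Wendle–Eskin: 3+7+4 = 14
The minimum is 14 min via Linby–Varne–Wendle–Eskin.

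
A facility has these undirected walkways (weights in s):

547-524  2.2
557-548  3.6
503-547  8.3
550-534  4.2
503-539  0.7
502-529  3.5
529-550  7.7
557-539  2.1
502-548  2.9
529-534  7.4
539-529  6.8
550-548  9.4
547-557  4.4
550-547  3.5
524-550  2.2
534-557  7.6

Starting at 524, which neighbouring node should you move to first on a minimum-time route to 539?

Compare a few routes:
524–547–557–539: 2.2+4.4+2.1 = 8.7
524–547–503–539: 2.2+8.3+0.7 = 11.2
524–550–547–503–539: 2.2+3.5+8.3+0.7 = 14.7
524–550–547–557–539: 2.2+3.5+4.4+2.1 = 12.2
The minimum is 8.7 s via 524–547–557–539.
So from 524 the first move is to 547.

547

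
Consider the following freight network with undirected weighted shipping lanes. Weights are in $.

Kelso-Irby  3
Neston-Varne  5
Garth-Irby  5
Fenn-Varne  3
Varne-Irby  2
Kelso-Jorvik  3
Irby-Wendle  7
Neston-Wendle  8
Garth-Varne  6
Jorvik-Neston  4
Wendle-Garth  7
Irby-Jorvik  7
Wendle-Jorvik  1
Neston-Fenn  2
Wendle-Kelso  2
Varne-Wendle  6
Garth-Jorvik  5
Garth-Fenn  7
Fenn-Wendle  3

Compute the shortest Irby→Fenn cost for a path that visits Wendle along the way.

Shortest Irby→Wendle: Irby → Kelso → Wendle = 5
Shortest Wendle→Fenn: Wendle → Fenn = 3
Total via Wendle: 5 + 3 = $8.

$8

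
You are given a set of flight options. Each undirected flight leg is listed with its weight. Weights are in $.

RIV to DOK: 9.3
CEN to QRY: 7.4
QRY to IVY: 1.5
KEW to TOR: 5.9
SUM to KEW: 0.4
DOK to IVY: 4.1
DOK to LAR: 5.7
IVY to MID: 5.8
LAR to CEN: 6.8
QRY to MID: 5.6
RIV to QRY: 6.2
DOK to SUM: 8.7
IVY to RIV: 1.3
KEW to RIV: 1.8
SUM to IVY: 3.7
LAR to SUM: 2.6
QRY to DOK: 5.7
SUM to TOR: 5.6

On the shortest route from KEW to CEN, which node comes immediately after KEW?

SUM

Candidate routes:
KEW → SUM → LAR → CEN: 0.4+2.6+6.8 = 9.8
KEW → RIV → QRY → CEN: 1.8+6.2+7.4 = 15.4
KEW → SUM → IVY → QRY → CEN: 0.4+3.7+1.5+7.4 = 13
KEW → RIV → IVY → QRY → CEN: 1.8+1.3+1.5+7.4 = 12
Cheapest is KEW → SUM → LAR → CEN at $9.8.
So from KEW the first move is to SUM.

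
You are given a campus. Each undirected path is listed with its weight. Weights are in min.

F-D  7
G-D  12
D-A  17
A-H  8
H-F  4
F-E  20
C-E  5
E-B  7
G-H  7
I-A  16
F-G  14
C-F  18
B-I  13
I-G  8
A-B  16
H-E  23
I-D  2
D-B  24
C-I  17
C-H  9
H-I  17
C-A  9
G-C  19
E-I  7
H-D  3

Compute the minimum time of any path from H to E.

Enumerating some paths:
H - C - E: 9+5 = 14
H - F - D - I - E: 4+7+2+7 = 20
H - D - I - E: 3+2+7 = 12
The minimum is 12 min via H - D - I - E.

12 min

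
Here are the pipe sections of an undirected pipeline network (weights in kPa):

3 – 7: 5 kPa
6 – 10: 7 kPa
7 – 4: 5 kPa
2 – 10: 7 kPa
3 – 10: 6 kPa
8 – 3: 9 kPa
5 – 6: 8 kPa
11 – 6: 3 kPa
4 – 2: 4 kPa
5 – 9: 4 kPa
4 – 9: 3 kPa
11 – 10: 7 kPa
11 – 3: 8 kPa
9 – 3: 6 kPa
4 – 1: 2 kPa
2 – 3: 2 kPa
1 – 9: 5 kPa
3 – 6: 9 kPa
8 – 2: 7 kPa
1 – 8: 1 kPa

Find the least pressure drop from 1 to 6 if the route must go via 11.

19 kPa

Shortest 1→11: 1 → 4 → 2 → 3 → 11 = 16
Best 11 to 6: 11 → 6 costing 3
Total via 11: 16 + 3 = 19 kPa.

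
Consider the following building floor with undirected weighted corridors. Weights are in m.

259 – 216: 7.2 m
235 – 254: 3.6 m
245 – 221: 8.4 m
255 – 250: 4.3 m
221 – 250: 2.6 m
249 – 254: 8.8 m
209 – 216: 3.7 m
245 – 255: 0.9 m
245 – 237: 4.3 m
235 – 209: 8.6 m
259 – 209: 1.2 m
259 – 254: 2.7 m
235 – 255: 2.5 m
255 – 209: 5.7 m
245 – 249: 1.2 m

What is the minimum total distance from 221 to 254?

13 m

Shortest distances from 221:
221: 0
250: 2.6  (via 221)
255: 6.9  (via 250)
245: 7.8  (via 255)
249: 9  (via 245)
235: 9.4  (via 255)
237: 12.1  (via 245)
209: 12.6  (via 255)
254: 13  (via 235)
Shortest route: 221 → 250 → 255 → 235 → 254 = 13 m.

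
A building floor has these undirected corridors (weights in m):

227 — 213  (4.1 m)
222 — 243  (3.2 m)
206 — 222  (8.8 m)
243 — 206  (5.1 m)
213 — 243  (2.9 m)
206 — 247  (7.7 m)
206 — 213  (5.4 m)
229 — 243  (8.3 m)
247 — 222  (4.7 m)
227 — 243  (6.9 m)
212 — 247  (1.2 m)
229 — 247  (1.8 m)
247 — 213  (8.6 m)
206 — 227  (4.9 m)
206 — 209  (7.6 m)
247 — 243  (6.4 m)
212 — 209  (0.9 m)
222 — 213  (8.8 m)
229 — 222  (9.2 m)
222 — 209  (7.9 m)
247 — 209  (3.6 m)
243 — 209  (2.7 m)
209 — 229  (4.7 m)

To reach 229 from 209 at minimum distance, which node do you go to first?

212

Enumerating some paths:
209 - 229: 4.7 = 4.7
209 - 212 - 247 - 229: 0.9+1.2+1.8 = 3.9
The minimum is 3.9 m via 209 - 212 - 247 - 229.
So from 209 the first move is to 212.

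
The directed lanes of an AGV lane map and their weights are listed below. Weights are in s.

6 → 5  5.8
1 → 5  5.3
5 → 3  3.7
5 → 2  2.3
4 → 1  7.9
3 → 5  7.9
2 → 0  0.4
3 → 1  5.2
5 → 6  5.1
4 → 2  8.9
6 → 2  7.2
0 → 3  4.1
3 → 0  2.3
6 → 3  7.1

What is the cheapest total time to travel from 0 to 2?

14.3 s

Compare a few routes:
0–3–5–2: 4.1+7.9+2.3 = 14.3
0–3–5–6–2: 4.1+7.9+5.1+7.2 = 24.3
0–3–1–5–2: 4.1+5.2+5.3+2.3 = 16.9
Cheapest is 0–3–5–2 at 14.3 s.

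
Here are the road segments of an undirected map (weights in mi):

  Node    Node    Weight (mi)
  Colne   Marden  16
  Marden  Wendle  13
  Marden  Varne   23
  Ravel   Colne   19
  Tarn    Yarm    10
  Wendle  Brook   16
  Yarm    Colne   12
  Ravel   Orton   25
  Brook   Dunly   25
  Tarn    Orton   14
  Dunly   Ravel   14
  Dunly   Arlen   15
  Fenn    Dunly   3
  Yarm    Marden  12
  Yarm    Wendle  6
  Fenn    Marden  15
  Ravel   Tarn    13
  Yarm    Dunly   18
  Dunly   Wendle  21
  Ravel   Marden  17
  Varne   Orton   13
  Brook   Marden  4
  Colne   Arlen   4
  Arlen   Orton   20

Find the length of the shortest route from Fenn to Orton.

Enumerating some paths:
Fenn - Dunly - Arlen - Orton: 3+15+20 = 38
Fenn - Dunly - Ravel - Orton: 3+14+25 = 42
Cheapest is Fenn - Dunly - Arlen - Orton at 38 mi.

38 mi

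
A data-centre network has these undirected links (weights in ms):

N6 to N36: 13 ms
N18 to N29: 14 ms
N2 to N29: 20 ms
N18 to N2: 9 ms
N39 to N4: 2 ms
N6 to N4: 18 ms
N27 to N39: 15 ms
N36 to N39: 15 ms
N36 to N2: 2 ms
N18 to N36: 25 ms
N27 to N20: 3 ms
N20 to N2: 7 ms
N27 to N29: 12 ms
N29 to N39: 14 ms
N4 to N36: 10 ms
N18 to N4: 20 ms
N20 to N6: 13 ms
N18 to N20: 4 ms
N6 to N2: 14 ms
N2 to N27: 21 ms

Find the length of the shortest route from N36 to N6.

Running Dijkstra from N36:
N36: 0
N2: 2  (via N36)
N20: 9  (via N2)
N4: 10  (via N36)
N18: 11  (via N2)
N27: 12  (via N20)
N39: 12  (via N4)
N6: 13  (via N36)
Shortest route: N36–N6 = 13 ms.

13 ms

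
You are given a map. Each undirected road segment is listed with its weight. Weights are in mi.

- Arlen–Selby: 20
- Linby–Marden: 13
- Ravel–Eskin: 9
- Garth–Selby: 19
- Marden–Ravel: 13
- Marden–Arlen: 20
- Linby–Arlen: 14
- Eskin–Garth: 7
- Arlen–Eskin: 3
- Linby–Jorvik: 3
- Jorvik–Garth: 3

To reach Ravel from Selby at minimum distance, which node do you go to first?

Arlen

Candidate routes:
Selby → Garth → Eskin → Ravel: 19+7+9 = 35
Selby → Arlen → Eskin → Ravel: 20+3+9 = 32
The minimum is 32 mi via Selby → Arlen → Eskin → Ravel.
So from Selby the first move is to Arlen.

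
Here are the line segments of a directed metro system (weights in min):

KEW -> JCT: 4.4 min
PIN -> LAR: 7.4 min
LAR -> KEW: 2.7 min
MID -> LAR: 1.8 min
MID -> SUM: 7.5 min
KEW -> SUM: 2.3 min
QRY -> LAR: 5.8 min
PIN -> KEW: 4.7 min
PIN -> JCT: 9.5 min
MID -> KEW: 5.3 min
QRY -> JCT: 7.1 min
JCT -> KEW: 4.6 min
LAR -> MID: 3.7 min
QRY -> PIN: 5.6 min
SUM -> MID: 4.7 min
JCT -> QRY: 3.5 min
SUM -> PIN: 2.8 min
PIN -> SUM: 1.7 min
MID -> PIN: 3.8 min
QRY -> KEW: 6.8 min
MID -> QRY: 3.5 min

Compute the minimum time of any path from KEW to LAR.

Shortest distances from KEW:
KEW: 0
SUM: 2.3  (via KEW)
JCT: 4.4  (via KEW)
PIN: 5.1  (via SUM)
MID: 7  (via SUM)
QRY: 7.9  (via JCT)
LAR: 8.8  (via MID)
Shortest route: KEW–SUM–MID–LAR = 8.8 min.

8.8 min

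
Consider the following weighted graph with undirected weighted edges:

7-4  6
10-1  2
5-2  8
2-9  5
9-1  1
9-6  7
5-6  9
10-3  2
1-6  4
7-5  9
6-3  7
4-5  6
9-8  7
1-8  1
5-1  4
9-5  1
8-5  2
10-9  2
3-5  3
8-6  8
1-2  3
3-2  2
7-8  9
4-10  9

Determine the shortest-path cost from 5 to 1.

2

Shortest distances from 5:
5: 0
9: 1  (via 5)
1: 2  (via 9)
Shortest route: 5–9–1 = 2.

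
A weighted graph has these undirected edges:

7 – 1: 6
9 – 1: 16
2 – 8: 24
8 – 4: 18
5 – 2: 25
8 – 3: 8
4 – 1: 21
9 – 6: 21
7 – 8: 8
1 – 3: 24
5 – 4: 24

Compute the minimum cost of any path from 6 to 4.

Compare a few routes:
6 → 9 → 1 → 4: 21+16+21 = 58
6 → 9 → 1 → 7 → 8 → 4: 21+16+6+8+18 = 69
6 → 9 → 1 → 3 → 8 → 4: 21+16+24+8+18 = 87
The minimum is 58 via 6 → 9 → 1 → 4.

58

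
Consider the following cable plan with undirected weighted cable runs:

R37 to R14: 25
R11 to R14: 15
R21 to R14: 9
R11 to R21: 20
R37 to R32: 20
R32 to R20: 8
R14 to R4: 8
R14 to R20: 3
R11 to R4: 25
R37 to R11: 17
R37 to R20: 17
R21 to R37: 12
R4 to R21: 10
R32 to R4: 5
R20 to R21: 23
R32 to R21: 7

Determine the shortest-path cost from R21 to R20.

12

Candidate routes:
R21 → R4 → R14 → R20: 10+8+3 = 21
R21 → R32 → R20: 7+8 = 15
R21 → R14 → R20: 9+3 = 12
The minimum is 12 via R21 → R14 → R20.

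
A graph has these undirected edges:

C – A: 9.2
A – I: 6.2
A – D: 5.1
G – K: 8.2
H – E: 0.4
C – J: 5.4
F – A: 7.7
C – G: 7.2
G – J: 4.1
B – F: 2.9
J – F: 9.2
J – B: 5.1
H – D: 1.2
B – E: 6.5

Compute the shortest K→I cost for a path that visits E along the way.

36.8

Shortest K→E: K–G–J–B–E = 23.9
Best E to I: E–H–D–A–I costing 12.9
Total via E: 23.9 + 12.9 = 36.8.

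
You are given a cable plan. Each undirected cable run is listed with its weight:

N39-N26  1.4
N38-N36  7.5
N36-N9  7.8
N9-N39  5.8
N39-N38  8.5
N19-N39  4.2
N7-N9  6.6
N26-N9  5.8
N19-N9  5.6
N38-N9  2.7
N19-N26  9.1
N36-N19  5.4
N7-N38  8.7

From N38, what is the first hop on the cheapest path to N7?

Compare a few routes:
N38 → N9 → N7: 2.7+6.6 = 9.3
N38 → N39 → N9 → N7: 8.5+5.8+6.6 = 20.9
N38 → N7: 8.7 = 8.7
The minimum is 8.7 via N38 → N7.
So from N38 the first move is to N7.

N7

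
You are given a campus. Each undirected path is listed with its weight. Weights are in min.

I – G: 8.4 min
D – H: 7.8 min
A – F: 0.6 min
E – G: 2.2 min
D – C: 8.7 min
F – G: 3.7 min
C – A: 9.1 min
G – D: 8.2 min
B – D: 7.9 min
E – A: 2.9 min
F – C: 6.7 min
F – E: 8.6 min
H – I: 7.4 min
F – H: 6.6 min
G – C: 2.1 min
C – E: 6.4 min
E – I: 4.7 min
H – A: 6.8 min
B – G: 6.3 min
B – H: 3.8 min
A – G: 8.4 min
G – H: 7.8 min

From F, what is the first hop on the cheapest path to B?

Candidate routes:
F–H–B: 6.6+3.8 = 10.4
F–A–H–B: 0.6+6.8+3.8 = 11.2
F–G–B: 3.7+6.3 = 10
Cheapest is F–G–B at 10 min.
So from F the first move is to G.

G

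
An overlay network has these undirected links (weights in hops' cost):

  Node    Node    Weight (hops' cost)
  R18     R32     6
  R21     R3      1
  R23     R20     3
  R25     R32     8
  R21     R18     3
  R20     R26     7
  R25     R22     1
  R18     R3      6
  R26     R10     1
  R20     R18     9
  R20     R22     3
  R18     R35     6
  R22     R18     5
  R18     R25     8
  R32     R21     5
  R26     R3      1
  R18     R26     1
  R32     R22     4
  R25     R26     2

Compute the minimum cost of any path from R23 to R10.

Running Dijkstra from R23:
R23: 0
R20: 3  (via R23)
R22: 6  (via R20)
R25: 7  (via R22)
R26: 9  (via R25)
R10: 10  (via R26)
Shortest route: R23 → R20 → R22 → R25 → R26 → R10 = 10 hops' cost.

10 hops' cost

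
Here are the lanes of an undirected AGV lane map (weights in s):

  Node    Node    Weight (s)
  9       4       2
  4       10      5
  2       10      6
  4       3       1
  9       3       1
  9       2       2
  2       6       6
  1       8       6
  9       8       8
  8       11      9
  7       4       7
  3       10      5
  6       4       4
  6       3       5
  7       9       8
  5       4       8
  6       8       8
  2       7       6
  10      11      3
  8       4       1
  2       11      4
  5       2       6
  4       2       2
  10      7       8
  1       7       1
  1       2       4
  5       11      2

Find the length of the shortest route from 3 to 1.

7 s

Running Dijkstra from 3:
3: 0
4: 1  (via 3)
9: 1  (via 3)
8: 2  (via 4)
2: 3  (via 4)
6: 5  (via 3)
10: 5  (via 3)
1: 7  (via 2)
Shortest route: 3 → 4 → 2 → 1 = 7 s.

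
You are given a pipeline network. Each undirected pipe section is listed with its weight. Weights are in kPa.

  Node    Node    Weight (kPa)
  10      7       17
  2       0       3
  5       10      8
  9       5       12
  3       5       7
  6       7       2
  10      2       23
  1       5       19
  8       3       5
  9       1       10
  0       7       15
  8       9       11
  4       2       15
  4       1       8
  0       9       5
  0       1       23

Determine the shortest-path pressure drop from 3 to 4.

34 kPa

Settle nodes by increasing distance from 3:
3: 0
8: 5  (via 3)
5: 7  (via 3)
10: 15  (via 5)
9: 16  (via 8)
0: 21  (via 9)
2: 24  (via 0)
1: 26  (via 5)
7: 32  (via 10)
4: 34  (via 1)
Shortest route: 3–5–1–4 = 34 kPa.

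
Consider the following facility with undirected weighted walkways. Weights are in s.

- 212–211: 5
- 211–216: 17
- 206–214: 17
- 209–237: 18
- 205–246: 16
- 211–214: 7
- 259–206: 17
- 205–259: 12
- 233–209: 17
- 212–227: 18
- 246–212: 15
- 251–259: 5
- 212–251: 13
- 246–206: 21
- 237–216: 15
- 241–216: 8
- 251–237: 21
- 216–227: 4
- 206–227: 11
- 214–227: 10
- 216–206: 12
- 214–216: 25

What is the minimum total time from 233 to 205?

Running Dijkstra from 233:
233: 0
209: 17  (via 233)
237: 35  (via 209)
216: 50  (via 237)
227: 54  (via 216)
251: 56  (via 237)
241: 58  (via 216)
259: 61  (via 251)
206: 62  (via 216)
214: 64  (via 227)
211: 67  (via 216)
212: 69  (via 251)
205: 73  (via 259)
Shortest route: 233–209–237–251–259–205 = 73 s.

73 s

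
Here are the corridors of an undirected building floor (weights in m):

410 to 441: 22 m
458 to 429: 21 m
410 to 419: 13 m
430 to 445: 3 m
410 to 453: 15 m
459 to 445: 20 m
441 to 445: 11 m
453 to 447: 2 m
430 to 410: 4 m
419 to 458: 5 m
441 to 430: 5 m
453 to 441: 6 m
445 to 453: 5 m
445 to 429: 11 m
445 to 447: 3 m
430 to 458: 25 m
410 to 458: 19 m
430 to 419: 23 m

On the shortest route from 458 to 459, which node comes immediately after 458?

419

Compare a few routes:
458–419–430–445–459: 5+23+3+20 = 51
458–419–410–430–445–459: 5+13+4+3+20 = 45
458–410–430–445–459: 19+4+3+20 = 46
458–430–445–459: 25+3+20 = 48
Cheapest is 458–419–410–430–445–459 at 45 m.
So from 458 the first move is to 419.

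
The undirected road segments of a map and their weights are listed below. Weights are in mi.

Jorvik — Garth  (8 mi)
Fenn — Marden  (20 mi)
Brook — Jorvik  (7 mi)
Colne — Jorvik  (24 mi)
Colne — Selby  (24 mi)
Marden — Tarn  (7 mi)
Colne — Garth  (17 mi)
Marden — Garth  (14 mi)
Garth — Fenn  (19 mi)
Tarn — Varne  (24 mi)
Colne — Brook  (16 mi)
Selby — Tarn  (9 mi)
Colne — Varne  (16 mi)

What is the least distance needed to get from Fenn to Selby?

36 mi

Compare a few routes:
Fenn → Marden → Tarn → Selby: 20+7+9 = 36
Fenn → Garth → Marden → Tarn → Selby: 19+14+7+9 = 49
The minimum is 36 mi via Fenn → Marden → Tarn → Selby.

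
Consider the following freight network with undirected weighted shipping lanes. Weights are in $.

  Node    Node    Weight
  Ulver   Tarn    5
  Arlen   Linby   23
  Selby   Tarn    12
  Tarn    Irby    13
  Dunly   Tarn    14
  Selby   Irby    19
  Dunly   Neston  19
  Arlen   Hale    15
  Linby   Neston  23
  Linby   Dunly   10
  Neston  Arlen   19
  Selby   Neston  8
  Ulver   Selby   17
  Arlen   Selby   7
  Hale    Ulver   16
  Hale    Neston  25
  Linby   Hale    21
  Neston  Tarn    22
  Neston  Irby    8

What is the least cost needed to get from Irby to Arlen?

Running Dijkstra from Irby:
Irby: 0
Neston: 8  (via Irby)
Tarn: 13  (via Irby)
Selby: 16  (via Neston)
Ulver: 18  (via Tarn)
Arlen: 23  (via Selby)
Shortest route: Irby–Neston–Selby–Arlen = $23.

$23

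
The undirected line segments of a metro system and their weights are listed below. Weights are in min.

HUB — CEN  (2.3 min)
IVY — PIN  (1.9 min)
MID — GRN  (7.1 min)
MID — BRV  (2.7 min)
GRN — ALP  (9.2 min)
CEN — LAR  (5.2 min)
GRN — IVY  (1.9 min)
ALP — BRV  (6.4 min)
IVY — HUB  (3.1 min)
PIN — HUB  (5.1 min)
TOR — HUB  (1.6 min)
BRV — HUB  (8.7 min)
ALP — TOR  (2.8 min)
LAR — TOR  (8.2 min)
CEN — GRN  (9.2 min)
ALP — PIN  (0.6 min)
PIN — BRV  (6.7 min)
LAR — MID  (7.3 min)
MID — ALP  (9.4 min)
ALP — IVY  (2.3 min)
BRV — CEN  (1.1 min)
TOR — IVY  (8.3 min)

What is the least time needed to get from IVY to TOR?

4.7 min

Settle nodes by increasing distance from IVY:
IVY: 0
PIN: 1.9  (via IVY)
GRN: 1.9  (via IVY)
ALP: 2.3  (via IVY)
HUB: 3.1  (via IVY)
TOR: 4.7  (via HUB)
Shortest route: IVY → HUB → TOR = 4.7 min.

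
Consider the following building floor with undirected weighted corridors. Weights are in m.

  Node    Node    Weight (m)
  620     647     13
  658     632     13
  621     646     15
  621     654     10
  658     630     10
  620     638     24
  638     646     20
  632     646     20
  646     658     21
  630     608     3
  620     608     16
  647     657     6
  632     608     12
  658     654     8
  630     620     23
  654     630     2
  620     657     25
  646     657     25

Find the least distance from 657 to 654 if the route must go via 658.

Best 657 to 658: 657–646–658 costing 46
Shortest 658→654: 658–654 = 8
Total via 658: 46 + 8 = 54 m.

54 m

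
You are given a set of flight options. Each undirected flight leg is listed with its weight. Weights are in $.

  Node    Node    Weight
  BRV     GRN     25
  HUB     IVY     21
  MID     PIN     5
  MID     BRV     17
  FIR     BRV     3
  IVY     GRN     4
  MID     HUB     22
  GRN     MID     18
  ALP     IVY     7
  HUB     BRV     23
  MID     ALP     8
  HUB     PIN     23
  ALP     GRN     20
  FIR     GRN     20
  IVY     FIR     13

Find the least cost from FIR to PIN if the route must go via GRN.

$40

Best FIR to GRN: FIR–IVY–GRN costing 17
Shortest GRN→PIN: GRN–MID–PIN = 23
Total via GRN: 17 + 23 = $40.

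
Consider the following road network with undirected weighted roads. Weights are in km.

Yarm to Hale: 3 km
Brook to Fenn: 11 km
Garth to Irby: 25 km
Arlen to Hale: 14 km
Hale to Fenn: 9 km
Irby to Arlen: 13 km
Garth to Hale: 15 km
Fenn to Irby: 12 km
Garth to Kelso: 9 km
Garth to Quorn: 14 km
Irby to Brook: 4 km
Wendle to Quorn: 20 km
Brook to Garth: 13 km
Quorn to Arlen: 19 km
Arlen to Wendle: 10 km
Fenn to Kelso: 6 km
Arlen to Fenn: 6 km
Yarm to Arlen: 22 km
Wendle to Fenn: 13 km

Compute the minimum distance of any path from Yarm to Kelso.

18 km

Enumerating some paths:
Yarm–Hale–Fenn–Kelso: 3+9+6 = 18
Yarm–Hale–Arlen–Fenn–Kelso: 3+14+6+6 = 29
Yarm–Arlen–Fenn–Kelso: 22+6+6 = 34
Yarm–Hale–Garth–Kelso: 3+15+9 = 27
Cheapest is Yarm–Hale–Fenn–Kelso at 18 km.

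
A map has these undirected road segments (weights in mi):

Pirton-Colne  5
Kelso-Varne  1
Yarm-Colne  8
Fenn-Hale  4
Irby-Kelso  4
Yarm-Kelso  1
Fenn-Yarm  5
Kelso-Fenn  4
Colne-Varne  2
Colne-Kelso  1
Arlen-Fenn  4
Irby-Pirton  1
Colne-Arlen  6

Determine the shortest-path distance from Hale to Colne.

Shortest distances from Hale:
Hale: 0
Fenn: 4  (via Hale)
Kelso: 8  (via Fenn)
Arlen: 8  (via Fenn)
Colne: 9  (via Kelso)
Shortest route: Hale → Fenn → Kelso → Colne = 9 mi.

9 mi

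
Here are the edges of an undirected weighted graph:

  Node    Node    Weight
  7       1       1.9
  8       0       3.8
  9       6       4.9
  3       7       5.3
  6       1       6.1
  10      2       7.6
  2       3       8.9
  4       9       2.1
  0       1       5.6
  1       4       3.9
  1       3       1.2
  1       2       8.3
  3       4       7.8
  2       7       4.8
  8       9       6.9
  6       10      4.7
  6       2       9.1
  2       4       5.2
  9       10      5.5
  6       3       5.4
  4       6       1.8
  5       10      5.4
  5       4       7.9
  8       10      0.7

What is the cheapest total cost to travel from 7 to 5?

13.7

Shortest distances from 7:
7: 0
1: 1.9  (via 7)
3: 3.1  (via 1)
2: 4.8  (via 7)
4: 5.8  (via 1)
0: 7.5  (via 1)
6: 7.6  (via 4)
9: 7.9  (via 4)
8: 11.3  (via 0)
10: 12  (via 8)
5: 13.7  (via 4)
Shortest route: 7–1–4–5 = 13.7.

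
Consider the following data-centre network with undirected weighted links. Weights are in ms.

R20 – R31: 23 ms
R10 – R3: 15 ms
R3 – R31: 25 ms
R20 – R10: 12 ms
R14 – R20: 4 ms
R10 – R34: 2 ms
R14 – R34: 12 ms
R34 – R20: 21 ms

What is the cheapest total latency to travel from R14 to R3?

Candidate routes:
R14 - R20 - R10 - R3: 4+12+15 = 31
R14 - R34 - R10 - R3: 12+2+15 = 29
The minimum is 29 ms via R14 - R34 - R10 - R3.

29 ms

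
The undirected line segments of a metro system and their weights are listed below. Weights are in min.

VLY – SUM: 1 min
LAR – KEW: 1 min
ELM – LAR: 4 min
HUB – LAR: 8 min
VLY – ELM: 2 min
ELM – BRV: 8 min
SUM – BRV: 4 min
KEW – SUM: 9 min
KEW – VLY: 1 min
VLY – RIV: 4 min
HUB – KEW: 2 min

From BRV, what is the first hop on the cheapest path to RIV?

Enumerating some paths:
BRV - ELM - VLY - RIV: 8+2+4 = 14
BRV - SUM - VLY - RIV: 4+1+4 = 9
Cheapest is BRV - SUM - VLY - RIV at 9 min.
So from BRV the first move is to SUM.

SUM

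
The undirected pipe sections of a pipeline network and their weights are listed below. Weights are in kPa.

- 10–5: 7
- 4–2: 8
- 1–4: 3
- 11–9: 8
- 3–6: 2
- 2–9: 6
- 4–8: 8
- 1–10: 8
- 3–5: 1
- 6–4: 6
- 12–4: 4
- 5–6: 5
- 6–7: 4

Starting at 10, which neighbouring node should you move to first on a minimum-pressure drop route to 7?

5

Enumerating some paths:
10–1–4–6–7: 8+3+6+4 = 21
10–5–3–6–7: 7+1+2+4 = 14
10–5–6–7: 7+5+4 = 16
The minimum is 14 kPa via 10–5–3–6–7.
So from 10 the first move is to 5.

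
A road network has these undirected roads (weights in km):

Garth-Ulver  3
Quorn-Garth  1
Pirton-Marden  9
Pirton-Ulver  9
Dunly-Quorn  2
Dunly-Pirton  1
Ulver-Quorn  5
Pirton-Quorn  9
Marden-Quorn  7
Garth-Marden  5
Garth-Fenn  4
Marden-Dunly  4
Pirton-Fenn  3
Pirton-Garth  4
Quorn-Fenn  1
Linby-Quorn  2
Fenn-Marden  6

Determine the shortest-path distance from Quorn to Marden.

6 km

Enumerating some paths:
Quorn → Fenn → Marden: 1+6 = 7
Quorn → Marden: 7 = 7
Quorn → Garth → Marden: 1+5 = 6
The minimum is 6 km via Quorn → Garth → Marden.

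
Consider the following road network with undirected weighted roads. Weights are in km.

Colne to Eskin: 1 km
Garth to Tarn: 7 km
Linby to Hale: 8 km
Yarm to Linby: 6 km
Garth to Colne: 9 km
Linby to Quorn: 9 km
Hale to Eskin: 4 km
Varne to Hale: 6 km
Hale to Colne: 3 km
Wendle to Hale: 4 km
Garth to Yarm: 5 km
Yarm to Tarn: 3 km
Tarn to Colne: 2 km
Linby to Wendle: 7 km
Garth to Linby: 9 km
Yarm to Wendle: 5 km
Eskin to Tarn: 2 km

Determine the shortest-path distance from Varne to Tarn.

11 km

Compare a few routes:
Varne - Hale - Eskin - Tarn: 6+4+2 = 12
Varne - Hale - Colne - Tarn: 6+3+2 = 11
The minimum is 11 km via Varne - Hale - Colne - Tarn.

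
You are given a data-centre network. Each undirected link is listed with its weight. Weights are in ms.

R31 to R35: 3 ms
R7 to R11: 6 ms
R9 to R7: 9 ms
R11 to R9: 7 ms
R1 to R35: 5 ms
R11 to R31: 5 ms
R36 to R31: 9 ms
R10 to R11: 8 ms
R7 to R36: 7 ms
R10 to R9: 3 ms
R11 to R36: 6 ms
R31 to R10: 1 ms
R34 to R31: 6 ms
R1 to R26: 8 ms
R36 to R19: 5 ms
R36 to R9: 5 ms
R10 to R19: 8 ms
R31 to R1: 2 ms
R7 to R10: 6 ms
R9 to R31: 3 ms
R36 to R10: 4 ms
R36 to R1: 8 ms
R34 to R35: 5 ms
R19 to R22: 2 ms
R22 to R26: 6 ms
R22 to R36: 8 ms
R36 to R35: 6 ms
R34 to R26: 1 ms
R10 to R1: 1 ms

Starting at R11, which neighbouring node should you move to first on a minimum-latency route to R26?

Enumerating some paths:
R11–R31–R1–R26: 5+2+8 = 15
R11–R31–R34–R26: 5+6+1 = 12
R11–R31–R35–R34–R26: 5+3+5+1 = 14
Cheapest is R11–R31–R34–R26 at 12 ms.
So from R11 the first move is to R31.

R31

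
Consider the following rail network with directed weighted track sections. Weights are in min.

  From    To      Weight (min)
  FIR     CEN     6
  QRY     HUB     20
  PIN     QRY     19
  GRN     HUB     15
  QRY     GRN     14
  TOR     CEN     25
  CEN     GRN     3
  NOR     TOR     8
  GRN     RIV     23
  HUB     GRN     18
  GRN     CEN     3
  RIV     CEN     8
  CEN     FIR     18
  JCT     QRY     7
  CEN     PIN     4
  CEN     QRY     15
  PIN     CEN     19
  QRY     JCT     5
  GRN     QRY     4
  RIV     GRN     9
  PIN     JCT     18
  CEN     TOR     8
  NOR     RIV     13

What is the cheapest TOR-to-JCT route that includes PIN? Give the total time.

47 min

Best TOR to PIN: TOR–CEN–PIN costing 29
Best PIN to JCT: PIN–JCT costing 18
Total via PIN: 29 + 18 = 47 min.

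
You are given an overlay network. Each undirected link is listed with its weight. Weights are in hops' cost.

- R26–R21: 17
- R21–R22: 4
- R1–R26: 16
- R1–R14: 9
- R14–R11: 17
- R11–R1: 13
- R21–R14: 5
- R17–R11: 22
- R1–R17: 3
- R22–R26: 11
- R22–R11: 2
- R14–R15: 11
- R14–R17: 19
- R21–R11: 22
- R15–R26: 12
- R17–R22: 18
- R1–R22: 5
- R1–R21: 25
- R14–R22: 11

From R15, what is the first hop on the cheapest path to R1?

R14

Enumerating some paths:
R15 → R14 → R21 → R22 → R1: 11+5+4+5 = 25
R15 → R14 → R22 → R1: 11+11+5 = 27
R15 → R14 → R1: 11+9 = 20
The minimum is 20 hops' cost via R15 → R14 → R1.
So from R15 the first move is to R14.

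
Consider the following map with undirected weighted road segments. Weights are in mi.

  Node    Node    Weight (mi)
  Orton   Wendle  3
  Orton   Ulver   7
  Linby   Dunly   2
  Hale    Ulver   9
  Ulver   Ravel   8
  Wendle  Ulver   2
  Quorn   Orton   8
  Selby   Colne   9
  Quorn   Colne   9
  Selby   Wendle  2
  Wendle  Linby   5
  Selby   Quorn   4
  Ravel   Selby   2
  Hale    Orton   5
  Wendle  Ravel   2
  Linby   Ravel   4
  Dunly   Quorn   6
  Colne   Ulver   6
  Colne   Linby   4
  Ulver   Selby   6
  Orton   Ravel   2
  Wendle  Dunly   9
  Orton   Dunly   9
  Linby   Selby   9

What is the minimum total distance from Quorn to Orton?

Shortest distances from Quorn:
Quorn: 0
Selby: 4  (via Quorn)
Wendle: 6  (via Selby)
Ravel: 6  (via Selby)
Dunly: 6  (via Quorn)
Orton: 8  (via Quorn)
Shortest route: Quorn → Orton = 8 mi.

8 mi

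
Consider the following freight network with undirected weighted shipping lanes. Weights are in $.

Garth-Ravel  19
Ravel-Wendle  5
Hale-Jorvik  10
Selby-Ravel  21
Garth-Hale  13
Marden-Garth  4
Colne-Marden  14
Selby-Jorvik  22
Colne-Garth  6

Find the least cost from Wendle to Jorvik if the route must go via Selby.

$48

Best Wendle to Selby: Wendle → Ravel → Selby costing 26
Best Selby to Jorvik: Selby → Jorvik costing 22
Total via Selby: 26 + 22 = $48.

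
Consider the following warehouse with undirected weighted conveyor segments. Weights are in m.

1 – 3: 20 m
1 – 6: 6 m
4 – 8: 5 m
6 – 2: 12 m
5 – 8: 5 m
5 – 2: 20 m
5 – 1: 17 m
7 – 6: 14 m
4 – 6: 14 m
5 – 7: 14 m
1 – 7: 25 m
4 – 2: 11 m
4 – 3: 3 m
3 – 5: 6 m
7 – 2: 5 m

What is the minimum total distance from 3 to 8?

8 m

Running Dijkstra from 3:
3: 0
4: 3  (via 3)
5: 6  (via 3)
8: 8  (via 4)
Shortest route: 3 → 4 → 8 = 8 m.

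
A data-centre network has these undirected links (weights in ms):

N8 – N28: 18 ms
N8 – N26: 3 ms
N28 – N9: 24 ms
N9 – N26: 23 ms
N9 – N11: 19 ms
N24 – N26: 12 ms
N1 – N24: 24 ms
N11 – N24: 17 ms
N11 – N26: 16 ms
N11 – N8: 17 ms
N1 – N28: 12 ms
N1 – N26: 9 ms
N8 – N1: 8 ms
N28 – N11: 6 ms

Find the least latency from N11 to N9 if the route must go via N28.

Shortest N11→N28: N11–N28 = 6
Shortest N28→N9: N28–N9 = 24
Total via N28: 6 + 24 = 30 ms.

30 ms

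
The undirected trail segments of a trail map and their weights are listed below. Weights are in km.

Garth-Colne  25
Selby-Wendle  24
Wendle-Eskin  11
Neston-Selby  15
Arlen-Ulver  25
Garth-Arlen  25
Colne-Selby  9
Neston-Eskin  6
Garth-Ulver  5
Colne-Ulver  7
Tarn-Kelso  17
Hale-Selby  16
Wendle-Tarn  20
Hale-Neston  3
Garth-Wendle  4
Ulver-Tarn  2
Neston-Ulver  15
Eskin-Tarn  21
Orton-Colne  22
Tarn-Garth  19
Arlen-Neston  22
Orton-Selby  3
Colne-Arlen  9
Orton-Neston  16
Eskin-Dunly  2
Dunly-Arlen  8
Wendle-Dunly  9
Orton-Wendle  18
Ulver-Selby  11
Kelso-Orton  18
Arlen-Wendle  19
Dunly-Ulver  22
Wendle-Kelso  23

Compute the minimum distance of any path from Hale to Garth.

23 km

Shortest distances from Hale:
Hale: 0
Neston: 3  (via Hale)
Eskin: 9  (via Neston)
Dunly: 11  (via Eskin)
Selby: 16  (via Hale)
Ulver: 18  (via Neston)
Arlen: 19  (via Dunly)
Orton: 19  (via Neston)
Wendle: 20  (via Eskin)
Tarn: 20  (via Ulver)
Garth: 23  (via Ulver)
Shortest route: Hale–Neston–Ulver–Garth = 23 km.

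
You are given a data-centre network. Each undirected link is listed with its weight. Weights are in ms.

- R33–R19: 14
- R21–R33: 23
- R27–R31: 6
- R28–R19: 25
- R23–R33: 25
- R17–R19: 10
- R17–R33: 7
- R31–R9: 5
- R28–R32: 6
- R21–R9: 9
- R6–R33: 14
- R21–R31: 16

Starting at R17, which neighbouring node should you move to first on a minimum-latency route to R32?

Compare a few routes:
R17 → R33 → R19 → R28 → R32: 7+14+25+6 = 52
R17 → R19 → R28 → R32: 10+25+6 = 41
The minimum is 41 ms via R17 → R19 → R28 → R32.
So from R17 the first move is to R19.

R19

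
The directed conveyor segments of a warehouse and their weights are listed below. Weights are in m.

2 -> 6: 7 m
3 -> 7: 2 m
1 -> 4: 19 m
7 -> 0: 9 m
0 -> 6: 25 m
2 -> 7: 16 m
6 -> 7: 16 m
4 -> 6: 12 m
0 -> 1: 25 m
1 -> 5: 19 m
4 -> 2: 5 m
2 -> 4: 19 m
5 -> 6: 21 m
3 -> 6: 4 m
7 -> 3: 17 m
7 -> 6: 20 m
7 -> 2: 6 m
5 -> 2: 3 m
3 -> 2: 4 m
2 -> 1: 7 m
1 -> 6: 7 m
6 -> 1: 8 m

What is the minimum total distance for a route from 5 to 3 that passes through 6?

Best 5 to 6: 5 → 2 → 6 costing 10
Shortest 6→3: 6 → 7 → 3 = 33
Total via 6: 10 + 33 = 43 m.

43 m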